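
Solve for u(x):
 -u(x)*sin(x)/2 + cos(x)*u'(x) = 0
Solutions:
 u(x) = C1/sqrt(cos(x))


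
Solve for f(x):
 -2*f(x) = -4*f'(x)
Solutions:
 f(x) = C1*exp(x/2)


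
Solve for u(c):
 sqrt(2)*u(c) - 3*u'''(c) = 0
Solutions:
 u(c) = C3*exp(2^(1/6)*3^(2/3)*c/3) + (C1*sin(6^(1/6)*c/2) + C2*cos(6^(1/6)*c/2))*exp(-2^(1/6)*3^(2/3)*c/6)


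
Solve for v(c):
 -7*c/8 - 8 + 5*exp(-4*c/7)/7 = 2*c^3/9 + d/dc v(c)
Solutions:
 v(c) = C1 - c^4/18 - 7*c^2/16 - 8*c - 5*exp(-4*c/7)/4


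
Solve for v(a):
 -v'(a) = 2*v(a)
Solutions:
 v(a) = C1*exp(-2*a)


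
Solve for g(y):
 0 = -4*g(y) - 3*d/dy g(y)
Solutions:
 g(y) = C1*exp(-4*y/3)


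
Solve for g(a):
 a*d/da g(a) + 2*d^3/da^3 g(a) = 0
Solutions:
 g(a) = C1 + Integral(C2*airyai(-2^(2/3)*a/2) + C3*airybi(-2^(2/3)*a/2), a)


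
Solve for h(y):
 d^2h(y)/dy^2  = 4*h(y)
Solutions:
 h(y) = C1*exp(-2*y) + C2*exp(2*y)


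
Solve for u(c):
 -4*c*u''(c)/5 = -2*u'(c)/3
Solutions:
 u(c) = C1 + C2*c^(11/6)


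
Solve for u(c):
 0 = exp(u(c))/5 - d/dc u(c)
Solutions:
 u(c) = log(-1/(C1 + c)) + log(5)


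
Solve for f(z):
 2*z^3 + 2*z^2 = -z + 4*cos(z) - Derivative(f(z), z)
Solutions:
 f(z) = C1 - z^4/2 - 2*z^3/3 - z^2/2 + 4*sin(z)


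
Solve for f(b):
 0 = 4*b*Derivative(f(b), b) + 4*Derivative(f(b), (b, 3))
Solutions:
 f(b) = C1 + Integral(C2*airyai(-b) + C3*airybi(-b), b)


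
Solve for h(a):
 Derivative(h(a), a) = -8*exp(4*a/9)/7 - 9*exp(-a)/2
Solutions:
 h(a) = C1 - 18*exp(4*a/9)/7 + 9*exp(-a)/2


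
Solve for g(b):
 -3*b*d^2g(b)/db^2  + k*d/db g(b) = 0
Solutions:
 g(b) = C1 + b^(re(k)/3 + 1)*(C2*sin(log(b)*Abs(im(k))/3) + C3*cos(log(b)*im(k)/3))


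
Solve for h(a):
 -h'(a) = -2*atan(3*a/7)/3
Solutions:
 h(a) = C1 + 2*a*atan(3*a/7)/3 - 7*log(9*a^2 + 49)/9


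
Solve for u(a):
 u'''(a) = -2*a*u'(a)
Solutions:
 u(a) = C1 + Integral(C2*airyai(-2^(1/3)*a) + C3*airybi(-2^(1/3)*a), a)


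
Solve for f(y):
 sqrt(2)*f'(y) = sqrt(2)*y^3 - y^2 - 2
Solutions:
 f(y) = C1 + y^4/4 - sqrt(2)*y^3/6 - sqrt(2)*y


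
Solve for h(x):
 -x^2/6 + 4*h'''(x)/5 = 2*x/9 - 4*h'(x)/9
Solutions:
 h(x) = C1 + C2*sin(sqrt(5)*x/3) + C3*cos(sqrt(5)*x/3) + x^3/8 + x^2/4 - 27*x/20


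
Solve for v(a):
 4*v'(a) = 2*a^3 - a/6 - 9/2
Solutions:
 v(a) = C1 + a^4/8 - a^2/48 - 9*a/8


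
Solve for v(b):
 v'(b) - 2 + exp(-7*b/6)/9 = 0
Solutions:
 v(b) = C1 + 2*b + 2*exp(-7*b/6)/21


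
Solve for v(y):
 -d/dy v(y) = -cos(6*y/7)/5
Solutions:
 v(y) = C1 + 7*sin(6*y/7)/30


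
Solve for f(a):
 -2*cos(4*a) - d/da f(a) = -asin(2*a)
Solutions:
 f(a) = C1 + a*asin(2*a) + sqrt(1 - 4*a^2)/2 - sin(4*a)/2


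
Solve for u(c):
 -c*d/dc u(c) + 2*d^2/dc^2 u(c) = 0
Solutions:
 u(c) = C1 + C2*erfi(c/2)


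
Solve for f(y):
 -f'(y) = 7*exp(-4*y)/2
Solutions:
 f(y) = C1 + 7*exp(-4*y)/8


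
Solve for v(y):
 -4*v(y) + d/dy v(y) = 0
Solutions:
 v(y) = C1*exp(4*y)


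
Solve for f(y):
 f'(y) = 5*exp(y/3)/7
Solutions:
 f(y) = C1 + 15*exp(y/3)/7


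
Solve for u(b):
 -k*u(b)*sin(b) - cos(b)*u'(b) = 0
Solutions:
 u(b) = C1*exp(k*log(cos(b)))


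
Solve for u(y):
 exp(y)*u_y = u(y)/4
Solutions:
 u(y) = C1*exp(-exp(-y)/4)


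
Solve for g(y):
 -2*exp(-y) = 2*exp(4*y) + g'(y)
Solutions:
 g(y) = C1 - exp(4*y)/2 + 2*exp(-y)


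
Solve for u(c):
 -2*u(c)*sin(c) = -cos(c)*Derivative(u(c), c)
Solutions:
 u(c) = C1/cos(c)^2


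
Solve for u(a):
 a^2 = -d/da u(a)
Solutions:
 u(a) = C1 - a^3/3


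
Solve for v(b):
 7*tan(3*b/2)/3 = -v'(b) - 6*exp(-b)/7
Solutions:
 v(b) = C1 - 7*log(tan(3*b/2)^2 + 1)/9 + 6*exp(-b)/7


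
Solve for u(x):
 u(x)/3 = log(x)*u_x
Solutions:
 u(x) = C1*exp(li(x)/3)


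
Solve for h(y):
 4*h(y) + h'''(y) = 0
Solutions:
 h(y) = C3*exp(-2^(2/3)*y) + (C1*sin(2^(2/3)*sqrt(3)*y/2) + C2*cos(2^(2/3)*sqrt(3)*y/2))*exp(2^(2/3)*y/2)


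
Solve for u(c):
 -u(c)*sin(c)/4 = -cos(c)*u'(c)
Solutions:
 u(c) = C1/cos(c)^(1/4)


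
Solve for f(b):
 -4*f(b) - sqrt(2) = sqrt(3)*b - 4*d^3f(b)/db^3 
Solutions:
 f(b) = C3*exp(b) - sqrt(3)*b/4 + (C1*sin(sqrt(3)*b/2) + C2*cos(sqrt(3)*b/2))*exp(-b/2) - sqrt(2)/4


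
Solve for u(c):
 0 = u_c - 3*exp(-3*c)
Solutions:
 u(c) = C1 - exp(-3*c)


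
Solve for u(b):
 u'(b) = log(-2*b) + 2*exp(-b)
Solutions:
 u(b) = C1 + b*log(-b) + b*(-1 + log(2)) - 2*exp(-b)


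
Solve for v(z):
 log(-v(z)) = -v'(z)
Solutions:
 -li(-v(z)) = C1 - z


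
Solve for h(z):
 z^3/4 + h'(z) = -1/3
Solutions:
 h(z) = C1 - z^4/16 - z/3


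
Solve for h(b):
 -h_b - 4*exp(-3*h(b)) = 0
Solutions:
 h(b) = log(C1 - 12*b)/3
 h(b) = log((-3^(1/3) - 3^(5/6)*I)*(C1 - 4*b)^(1/3)/2)
 h(b) = log((-3^(1/3) + 3^(5/6)*I)*(C1 - 4*b)^(1/3)/2)


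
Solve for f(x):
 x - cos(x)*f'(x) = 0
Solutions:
 f(x) = C1 + Integral(x/cos(x), x)


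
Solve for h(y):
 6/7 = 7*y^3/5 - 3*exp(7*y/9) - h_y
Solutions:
 h(y) = C1 + 7*y^4/20 - 6*y/7 - 27*exp(7*y/9)/7


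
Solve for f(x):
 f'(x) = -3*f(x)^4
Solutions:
 f(x) = (-3^(2/3) - 3*3^(1/6)*I)*(1/(C1 + 3*x))^(1/3)/6
 f(x) = (-3^(2/3) + 3*3^(1/6)*I)*(1/(C1 + 3*x))^(1/3)/6
 f(x) = (1/(C1 + 9*x))^(1/3)


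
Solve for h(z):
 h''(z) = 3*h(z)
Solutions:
 h(z) = C1*exp(-sqrt(3)*z) + C2*exp(sqrt(3)*z)


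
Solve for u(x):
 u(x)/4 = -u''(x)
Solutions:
 u(x) = C1*sin(x/2) + C2*cos(x/2)


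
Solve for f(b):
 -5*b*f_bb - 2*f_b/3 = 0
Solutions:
 f(b) = C1 + C2*b^(13/15)


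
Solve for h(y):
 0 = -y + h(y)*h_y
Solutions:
 h(y) = -sqrt(C1 + y^2)
 h(y) = sqrt(C1 + y^2)


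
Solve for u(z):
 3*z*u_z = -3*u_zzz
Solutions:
 u(z) = C1 + Integral(C2*airyai(-z) + C3*airybi(-z), z)


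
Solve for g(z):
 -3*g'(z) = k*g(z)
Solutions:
 g(z) = C1*exp(-k*z/3)


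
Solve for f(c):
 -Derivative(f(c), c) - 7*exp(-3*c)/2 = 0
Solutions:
 f(c) = C1 + 7*exp(-3*c)/6


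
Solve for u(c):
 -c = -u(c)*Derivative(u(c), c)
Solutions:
 u(c) = -sqrt(C1 + c^2)
 u(c) = sqrt(C1 + c^2)


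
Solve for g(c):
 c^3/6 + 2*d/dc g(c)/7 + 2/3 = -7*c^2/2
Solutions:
 g(c) = C1 - 7*c^4/48 - 49*c^3/12 - 7*c/3


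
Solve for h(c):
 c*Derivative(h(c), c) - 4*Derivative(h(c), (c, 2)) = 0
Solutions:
 h(c) = C1 + C2*erfi(sqrt(2)*c/4)


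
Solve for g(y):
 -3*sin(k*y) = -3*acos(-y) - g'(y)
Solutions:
 g(y) = C1 - 3*y*acos(-y) - 3*sqrt(1 - y^2) + 3*Piecewise((-cos(k*y)/k, Ne(k, 0)), (0, True))


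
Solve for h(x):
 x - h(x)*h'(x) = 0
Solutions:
 h(x) = -sqrt(C1 + x^2)
 h(x) = sqrt(C1 + x^2)


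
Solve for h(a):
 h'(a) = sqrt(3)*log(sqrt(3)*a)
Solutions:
 h(a) = C1 + sqrt(3)*a*log(a) - sqrt(3)*a + sqrt(3)*a*log(3)/2


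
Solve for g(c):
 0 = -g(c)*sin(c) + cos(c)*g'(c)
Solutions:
 g(c) = C1/cos(c)


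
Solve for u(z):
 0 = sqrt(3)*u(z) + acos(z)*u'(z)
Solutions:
 u(z) = C1*exp(-sqrt(3)*Integral(1/acos(z), z))


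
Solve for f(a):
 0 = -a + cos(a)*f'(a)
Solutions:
 f(a) = C1 + Integral(a/cos(a), a)


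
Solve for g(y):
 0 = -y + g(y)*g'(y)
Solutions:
 g(y) = -sqrt(C1 + y^2)
 g(y) = sqrt(C1 + y^2)


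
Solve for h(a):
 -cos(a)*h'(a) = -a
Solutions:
 h(a) = C1 + Integral(a/cos(a), a)


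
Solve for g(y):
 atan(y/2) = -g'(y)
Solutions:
 g(y) = C1 - y*atan(y/2) + log(y^2 + 4)


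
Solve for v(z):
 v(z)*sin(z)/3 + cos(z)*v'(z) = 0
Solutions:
 v(z) = C1*cos(z)^(1/3)


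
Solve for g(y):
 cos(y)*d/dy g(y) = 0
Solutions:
 g(y) = C1


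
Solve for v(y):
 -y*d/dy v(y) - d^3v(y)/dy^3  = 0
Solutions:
 v(y) = C1 + Integral(C2*airyai(-y) + C3*airybi(-y), y)


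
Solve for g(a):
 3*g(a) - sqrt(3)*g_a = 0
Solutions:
 g(a) = C1*exp(sqrt(3)*a)


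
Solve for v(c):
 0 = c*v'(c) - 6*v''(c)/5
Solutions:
 v(c) = C1 + C2*erfi(sqrt(15)*c/6)


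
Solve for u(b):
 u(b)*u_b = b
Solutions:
 u(b) = -sqrt(C1 + b^2)
 u(b) = sqrt(C1 + b^2)


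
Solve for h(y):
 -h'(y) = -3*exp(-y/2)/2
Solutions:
 h(y) = C1 - 3*exp(-y/2)


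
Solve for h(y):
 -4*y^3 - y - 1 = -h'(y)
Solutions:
 h(y) = C1 + y^4 + y^2/2 + y


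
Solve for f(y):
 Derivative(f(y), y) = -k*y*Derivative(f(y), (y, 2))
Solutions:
 f(y) = C1 + y^(((re(k) - 1)*re(k) + im(k)^2)/(re(k)^2 + im(k)^2))*(C2*sin(log(y)*Abs(im(k))/(re(k)^2 + im(k)^2)) + C3*cos(log(y)*im(k)/(re(k)^2 + im(k)^2)))


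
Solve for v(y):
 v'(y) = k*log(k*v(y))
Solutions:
 li(k*v(y))/k = C1 + k*y


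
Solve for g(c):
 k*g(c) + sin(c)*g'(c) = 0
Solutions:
 g(c) = C1*exp(k*(-log(cos(c) - 1) + log(cos(c) + 1))/2)


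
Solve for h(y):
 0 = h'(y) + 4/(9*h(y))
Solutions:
 h(y) = -sqrt(C1 - 8*y)/3
 h(y) = sqrt(C1 - 8*y)/3


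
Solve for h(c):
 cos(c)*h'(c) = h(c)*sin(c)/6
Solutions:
 h(c) = C1/cos(c)^(1/6)


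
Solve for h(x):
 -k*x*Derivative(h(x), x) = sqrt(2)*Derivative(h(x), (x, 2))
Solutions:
 h(x) = Piecewise((-2^(3/4)*sqrt(pi)*C1*erf(2^(1/4)*sqrt(k)*x/2)/(2*sqrt(k)) - C2, (k > 0) | (k < 0)), (-C1*x - C2, True))


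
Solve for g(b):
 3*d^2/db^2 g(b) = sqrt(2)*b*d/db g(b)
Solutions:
 g(b) = C1 + C2*erfi(2^(3/4)*sqrt(3)*b/6)


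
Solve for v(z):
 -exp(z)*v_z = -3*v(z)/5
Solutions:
 v(z) = C1*exp(-3*exp(-z)/5)


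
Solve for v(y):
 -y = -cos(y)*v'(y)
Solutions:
 v(y) = C1 + Integral(y/cos(y), y)


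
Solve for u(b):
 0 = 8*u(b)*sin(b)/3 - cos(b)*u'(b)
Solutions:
 u(b) = C1/cos(b)^(8/3)


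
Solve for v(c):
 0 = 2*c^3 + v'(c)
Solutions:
 v(c) = C1 - c^4/2


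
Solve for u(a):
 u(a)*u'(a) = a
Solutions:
 u(a) = -sqrt(C1 + a^2)
 u(a) = sqrt(C1 + a^2)


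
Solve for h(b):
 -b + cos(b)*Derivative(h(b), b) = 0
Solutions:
 h(b) = C1 + Integral(b/cos(b), b)


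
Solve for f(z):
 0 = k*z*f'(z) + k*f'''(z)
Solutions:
 f(z) = C1 + Integral(C2*airyai(-z) + C3*airybi(-z), z)


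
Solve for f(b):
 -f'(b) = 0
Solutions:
 f(b) = C1


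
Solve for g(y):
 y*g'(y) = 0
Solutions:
 g(y) = C1


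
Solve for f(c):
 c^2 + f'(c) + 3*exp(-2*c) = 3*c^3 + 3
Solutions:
 f(c) = C1 + 3*c^4/4 - c^3/3 + 3*c + 3*exp(-2*c)/2


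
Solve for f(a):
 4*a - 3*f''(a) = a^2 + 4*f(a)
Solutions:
 f(a) = C1*sin(2*sqrt(3)*a/3) + C2*cos(2*sqrt(3)*a/3) - a^2/4 + a + 3/8


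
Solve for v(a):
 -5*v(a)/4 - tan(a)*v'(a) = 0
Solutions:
 v(a) = C1/sin(a)^(5/4)


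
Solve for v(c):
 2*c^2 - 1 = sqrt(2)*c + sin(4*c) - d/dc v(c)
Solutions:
 v(c) = C1 - 2*c^3/3 + sqrt(2)*c^2/2 + c - cos(4*c)/4


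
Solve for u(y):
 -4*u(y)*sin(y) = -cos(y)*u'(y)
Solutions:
 u(y) = C1/cos(y)^4


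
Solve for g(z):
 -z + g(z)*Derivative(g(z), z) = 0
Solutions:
 g(z) = -sqrt(C1 + z^2)
 g(z) = sqrt(C1 + z^2)


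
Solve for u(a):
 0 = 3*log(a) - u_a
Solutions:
 u(a) = C1 + 3*a*log(a) - 3*a


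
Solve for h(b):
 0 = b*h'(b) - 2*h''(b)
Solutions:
 h(b) = C1 + C2*erfi(b/2)


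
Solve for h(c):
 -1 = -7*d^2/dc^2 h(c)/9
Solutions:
 h(c) = C1 + C2*c + 9*c^2/14


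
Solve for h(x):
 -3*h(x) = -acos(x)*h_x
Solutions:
 h(x) = C1*exp(3*Integral(1/acos(x), x))


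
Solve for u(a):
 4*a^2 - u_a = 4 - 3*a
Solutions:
 u(a) = C1 + 4*a^3/3 + 3*a^2/2 - 4*a


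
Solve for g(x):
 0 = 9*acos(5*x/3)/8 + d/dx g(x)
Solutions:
 g(x) = C1 - 9*x*acos(5*x/3)/8 + 9*sqrt(9 - 25*x^2)/40


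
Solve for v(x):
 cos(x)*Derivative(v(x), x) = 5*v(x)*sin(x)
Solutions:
 v(x) = C1/cos(x)^5


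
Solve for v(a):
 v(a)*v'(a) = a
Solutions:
 v(a) = -sqrt(C1 + a^2)
 v(a) = sqrt(C1 + a^2)


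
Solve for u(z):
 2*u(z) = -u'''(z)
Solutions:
 u(z) = C3*exp(-2^(1/3)*z) + (C1*sin(2^(1/3)*sqrt(3)*z/2) + C2*cos(2^(1/3)*sqrt(3)*z/2))*exp(2^(1/3)*z/2)


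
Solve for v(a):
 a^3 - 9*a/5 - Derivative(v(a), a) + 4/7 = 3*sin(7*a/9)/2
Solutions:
 v(a) = C1 + a^4/4 - 9*a^2/10 + 4*a/7 + 27*cos(7*a/9)/14


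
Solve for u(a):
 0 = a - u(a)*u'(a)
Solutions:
 u(a) = -sqrt(C1 + a^2)
 u(a) = sqrt(C1 + a^2)


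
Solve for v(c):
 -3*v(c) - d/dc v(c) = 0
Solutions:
 v(c) = C1*exp(-3*c)


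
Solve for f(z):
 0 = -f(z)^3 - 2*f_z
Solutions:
 f(z) = -sqrt(-1/(C1 - z))
 f(z) = sqrt(-1/(C1 - z))


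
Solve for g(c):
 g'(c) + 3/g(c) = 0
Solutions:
 g(c) = -sqrt(C1 - 6*c)
 g(c) = sqrt(C1 - 6*c)


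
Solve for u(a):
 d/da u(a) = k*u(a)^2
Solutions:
 u(a) = -1/(C1 + a*k)


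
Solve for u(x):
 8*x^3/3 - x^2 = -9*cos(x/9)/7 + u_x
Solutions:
 u(x) = C1 + 2*x^4/3 - x^3/3 + 81*sin(x/9)/7


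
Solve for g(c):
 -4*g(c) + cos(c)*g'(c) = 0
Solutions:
 g(c) = C1*(sin(c)^2 + 2*sin(c) + 1)/(sin(c)^2 - 2*sin(c) + 1)


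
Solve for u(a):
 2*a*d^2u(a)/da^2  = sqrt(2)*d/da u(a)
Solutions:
 u(a) = C1 + C2*a^(sqrt(2)/2 + 1)


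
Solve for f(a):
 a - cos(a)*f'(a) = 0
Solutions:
 f(a) = C1 + Integral(a/cos(a), a)


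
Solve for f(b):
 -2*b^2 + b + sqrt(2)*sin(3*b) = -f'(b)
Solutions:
 f(b) = C1 + 2*b^3/3 - b^2/2 + sqrt(2)*cos(3*b)/3


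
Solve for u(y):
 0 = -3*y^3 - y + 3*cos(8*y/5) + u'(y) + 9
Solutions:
 u(y) = C1 + 3*y^4/4 + y^2/2 - 9*y - 15*sin(8*y/5)/8


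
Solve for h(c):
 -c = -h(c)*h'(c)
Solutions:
 h(c) = -sqrt(C1 + c^2)
 h(c) = sqrt(C1 + c^2)


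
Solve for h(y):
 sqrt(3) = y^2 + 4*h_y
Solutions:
 h(y) = C1 - y^3/12 + sqrt(3)*y/4


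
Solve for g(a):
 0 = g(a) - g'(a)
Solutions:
 g(a) = C1*exp(a)


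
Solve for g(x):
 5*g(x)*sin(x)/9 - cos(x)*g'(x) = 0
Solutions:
 g(x) = C1/cos(x)^(5/9)


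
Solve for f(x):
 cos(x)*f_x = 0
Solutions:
 f(x) = C1


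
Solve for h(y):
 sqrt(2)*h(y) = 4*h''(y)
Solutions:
 h(y) = C1*exp(-2^(1/4)*y/2) + C2*exp(2^(1/4)*y/2)


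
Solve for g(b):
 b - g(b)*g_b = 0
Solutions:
 g(b) = -sqrt(C1 + b^2)
 g(b) = sqrt(C1 + b^2)


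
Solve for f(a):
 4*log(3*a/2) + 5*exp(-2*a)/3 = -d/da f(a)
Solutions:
 f(a) = C1 - 4*a*log(a) + 4*a*(-log(3) + log(2) + 1) + 5*exp(-2*a)/6


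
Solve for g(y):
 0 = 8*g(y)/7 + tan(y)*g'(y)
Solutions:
 g(y) = C1/sin(y)^(8/7)


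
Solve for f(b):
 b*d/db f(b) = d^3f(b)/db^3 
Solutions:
 f(b) = C1 + Integral(C2*airyai(b) + C3*airybi(b), b)


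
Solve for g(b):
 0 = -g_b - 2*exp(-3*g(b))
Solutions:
 g(b) = log(C1 - 6*b)/3
 g(b) = log((-3^(1/3) - 3^(5/6)*I)*(C1 - 2*b)^(1/3)/2)
 g(b) = log((-3^(1/3) + 3^(5/6)*I)*(C1 - 2*b)^(1/3)/2)


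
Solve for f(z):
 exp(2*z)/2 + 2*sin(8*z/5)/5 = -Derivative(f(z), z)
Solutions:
 f(z) = C1 - exp(2*z)/4 + cos(8*z/5)/4


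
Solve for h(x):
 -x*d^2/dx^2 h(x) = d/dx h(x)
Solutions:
 h(x) = C1 + C2*log(x)


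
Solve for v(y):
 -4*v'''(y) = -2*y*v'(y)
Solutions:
 v(y) = C1 + Integral(C2*airyai(2^(2/3)*y/2) + C3*airybi(2^(2/3)*y/2), y)


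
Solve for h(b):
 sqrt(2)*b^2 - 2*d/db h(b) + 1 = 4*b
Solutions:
 h(b) = C1 + sqrt(2)*b^3/6 - b^2 + b/2


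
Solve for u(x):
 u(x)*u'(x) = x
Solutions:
 u(x) = -sqrt(C1 + x^2)
 u(x) = sqrt(C1 + x^2)


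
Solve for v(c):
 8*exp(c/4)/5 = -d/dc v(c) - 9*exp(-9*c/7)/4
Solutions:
 v(c) = C1 - 32*exp(c/4)/5 + 7*exp(-9*c/7)/4


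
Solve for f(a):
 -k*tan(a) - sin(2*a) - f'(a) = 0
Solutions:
 f(a) = C1 + k*log(cos(a)) + cos(2*a)/2


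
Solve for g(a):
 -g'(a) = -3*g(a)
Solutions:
 g(a) = C1*exp(3*a)


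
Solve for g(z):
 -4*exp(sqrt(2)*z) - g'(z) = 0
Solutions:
 g(z) = C1 - 2*sqrt(2)*exp(sqrt(2)*z)


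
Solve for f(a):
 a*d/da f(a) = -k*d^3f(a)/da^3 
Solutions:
 f(a) = C1 + Integral(C2*airyai(a*(-1/k)^(1/3)) + C3*airybi(a*(-1/k)^(1/3)), a)


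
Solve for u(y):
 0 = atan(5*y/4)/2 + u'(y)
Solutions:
 u(y) = C1 - y*atan(5*y/4)/2 + log(25*y^2 + 16)/5


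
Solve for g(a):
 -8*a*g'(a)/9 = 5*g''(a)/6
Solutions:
 g(a) = C1 + C2*erf(2*sqrt(30)*a/15)


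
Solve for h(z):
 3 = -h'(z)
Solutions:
 h(z) = C1 - 3*z


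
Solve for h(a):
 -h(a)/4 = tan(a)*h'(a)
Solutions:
 h(a) = C1/sin(a)^(1/4)


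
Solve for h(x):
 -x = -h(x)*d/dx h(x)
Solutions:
 h(x) = -sqrt(C1 + x^2)
 h(x) = sqrt(C1 + x^2)


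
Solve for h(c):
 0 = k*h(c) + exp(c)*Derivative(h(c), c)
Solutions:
 h(c) = C1*exp(k*exp(-c))


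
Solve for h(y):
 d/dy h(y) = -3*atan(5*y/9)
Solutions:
 h(y) = C1 - 3*y*atan(5*y/9) + 27*log(25*y^2 + 81)/10


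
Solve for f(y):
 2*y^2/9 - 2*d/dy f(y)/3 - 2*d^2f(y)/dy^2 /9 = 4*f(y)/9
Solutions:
 f(y) = C1*exp(-2*y) + C2*exp(-y) + y^2/2 - 3*y/2 + 7/4


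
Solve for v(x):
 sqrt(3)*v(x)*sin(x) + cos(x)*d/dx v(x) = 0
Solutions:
 v(x) = C1*cos(x)^(sqrt(3))


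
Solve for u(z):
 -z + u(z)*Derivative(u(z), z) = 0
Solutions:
 u(z) = -sqrt(C1 + z^2)
 u(z) = sqrt(C1 + z^2)


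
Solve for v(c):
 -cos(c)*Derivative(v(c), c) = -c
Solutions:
 v(c) = C1 + Integral(c/cos(c), c)


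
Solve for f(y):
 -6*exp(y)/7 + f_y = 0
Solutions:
 f(y) = C1 + 6*exp(y)/7


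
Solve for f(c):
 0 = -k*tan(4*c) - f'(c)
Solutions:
 f(c) = C1 + k*log(cos(4*c))/4


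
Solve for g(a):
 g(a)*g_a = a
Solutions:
 g(a) = -sqrt(C1 + a^2)
 g(a) = sqrt(C1 + a^2)


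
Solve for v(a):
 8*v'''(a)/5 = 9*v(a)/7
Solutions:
 v(a) = C3*exp(45^(1/3)*7^(2/3)*a/14) + (C1*sin(3*3^(1/6)*5^(1/3)*7^(2/3)*a/28) + C2*cos(3*3^(1/6)*5^(1/3)*7^(2/3)*a/28))*exp(-45^(1/3)*7^(2/3)*a/28)


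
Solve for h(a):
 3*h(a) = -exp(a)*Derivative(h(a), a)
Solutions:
 h(a) = C1*exp(3*exp(-a))


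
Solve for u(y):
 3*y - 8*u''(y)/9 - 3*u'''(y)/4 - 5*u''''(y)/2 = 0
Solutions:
 u(y) = C1 + C2*y + 9*y^3/16 - 729*y^2/512 + (C3*sin(sqrt(1199)*y/60) + C4*cos(sqrt(1199)*y/60))*exp(-3*y/20)


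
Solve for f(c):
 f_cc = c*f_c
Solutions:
 f(c) = C1 + C2*erfi(sqrt(2)*c/2)


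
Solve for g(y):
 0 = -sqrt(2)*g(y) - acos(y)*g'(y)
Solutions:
 g(y) = C1*exp(-sqrt(2)*Integral(1/acos(y), y))


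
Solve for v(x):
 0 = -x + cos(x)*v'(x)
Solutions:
 v(x) = C1 + Integral(x/cos(x), x)


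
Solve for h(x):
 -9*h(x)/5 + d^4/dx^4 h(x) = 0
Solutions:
 h(x) = C1*exp(-sqrt(3)*5^(3/4)*x/5) + C2*exp(sqrt(3)*5^(3/4)*x/5) + C3*sin(sqrt(3)*5^(3/4)*x/5) + C4*cos(sqrt(3)*5^(3/4)*x/5)


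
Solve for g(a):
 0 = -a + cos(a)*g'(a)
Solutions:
 g(a) = C1 + Integral(a/cos(a), a)


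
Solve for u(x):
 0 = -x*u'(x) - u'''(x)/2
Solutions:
 u(x) = C1 + Integral(C2*airyai(-2^(1/3)*x) + C3*airybi(-2^(1/3)*x), x)


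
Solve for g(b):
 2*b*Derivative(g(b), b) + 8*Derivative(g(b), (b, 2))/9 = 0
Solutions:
 g(b) = C1 + C2*erf(3*sqrt(2)*b/4)


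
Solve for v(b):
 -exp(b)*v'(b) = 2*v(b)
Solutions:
 v(b) = C1*exp(2*exp(-b))


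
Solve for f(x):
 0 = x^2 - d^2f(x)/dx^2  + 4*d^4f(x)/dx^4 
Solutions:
 f(x) = C1 + C2*x + C3*exp(-x/2) + C4*exp(x/2) + x^4/12 + 4*x^2


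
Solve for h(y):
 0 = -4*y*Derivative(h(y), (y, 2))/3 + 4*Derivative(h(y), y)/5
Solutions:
 h(y) = C1 + C2*y^(8/5)


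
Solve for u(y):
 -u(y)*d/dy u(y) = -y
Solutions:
 u(y) = -sqrt(C1 + y^2)
 u(y) = sqrt(C1 + y^2)


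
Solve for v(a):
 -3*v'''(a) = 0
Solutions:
 v(a) = C1 + C2*a + C3*a^2


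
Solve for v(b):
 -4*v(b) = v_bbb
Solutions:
 v(b) = C3*exp(-2^(2/3)*b) + (C1*sin(2^(2/3)*sqrt(3)*b/2) + C2*cos(2^(2/3)*sqrt(3)*b/2))*exp(2^(2/3)*b/2)


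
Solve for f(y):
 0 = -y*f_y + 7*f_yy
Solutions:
 f(y) = C1 + C2*erfi(sqrt(14)*y/14)


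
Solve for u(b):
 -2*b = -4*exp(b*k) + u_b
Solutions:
 u(b) = C1 - b^2 + 4*exp(b*k)/k


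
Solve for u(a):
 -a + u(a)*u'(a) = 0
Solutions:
 u(a) = -sqrt(C1 + a^2)
 u(a) = sqrt(C1 + a^2)


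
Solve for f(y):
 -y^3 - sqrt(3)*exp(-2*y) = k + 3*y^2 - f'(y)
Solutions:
 f(y) = C1 + k*y + y^4/4 + y^3 - sqrt(3)*exp(-2*y)/2


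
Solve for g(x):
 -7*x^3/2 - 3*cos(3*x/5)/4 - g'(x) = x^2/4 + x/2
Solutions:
 g(x) = C1 - 7*x^4/8 - x^3/12 - x^2/4 - 5*sin(3*x/5)/4


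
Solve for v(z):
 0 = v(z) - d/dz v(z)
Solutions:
 v(z) = C1*exp(z)


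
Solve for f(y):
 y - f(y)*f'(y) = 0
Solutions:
 f(y) = -sqrt(C1 + y^2)
 f(y) = sqrt(C1 + y^2)


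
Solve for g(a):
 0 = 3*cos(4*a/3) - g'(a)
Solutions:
 g(a) = C1 + 9*sin(4*a/3)/4


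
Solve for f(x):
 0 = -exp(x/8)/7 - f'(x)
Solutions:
 f(x) = C1 - 8*exp(x/8)/7


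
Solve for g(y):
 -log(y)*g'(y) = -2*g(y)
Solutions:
 g(y) = C1*exp(2*li(y))


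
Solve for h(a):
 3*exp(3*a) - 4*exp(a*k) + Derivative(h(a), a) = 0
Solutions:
 h(a) = C1 - exp(3*a) + 4*exp(a*k)/k


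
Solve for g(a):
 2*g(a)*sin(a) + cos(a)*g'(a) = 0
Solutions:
 g(a) = C1*cos(a)^2


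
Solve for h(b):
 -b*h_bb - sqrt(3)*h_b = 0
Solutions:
 h(b) = C1 + C2*b^(1 - sqrt(3))


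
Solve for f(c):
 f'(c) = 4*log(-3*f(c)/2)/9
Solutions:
 -9*Integral(1/(log(-_y) - log(2) + log(3)), (_y, f(c)))/4 = C1 - c


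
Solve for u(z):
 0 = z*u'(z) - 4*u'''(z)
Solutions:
 u(z) = C1 + Integral(C2*airyai(2^(1/3)*z/2) + C3*airybi(2^(1/3)*z/2), z)


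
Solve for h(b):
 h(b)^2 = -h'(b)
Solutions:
 h(b) = 1/(C1 + b)


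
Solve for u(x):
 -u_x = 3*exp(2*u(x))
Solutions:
 u(x) = log(-sqrt(-1/(C1 - 3*x))) - log(2)/2
 u(x) = log(-1/(C1 - 3*x))/2 - log(2)/2


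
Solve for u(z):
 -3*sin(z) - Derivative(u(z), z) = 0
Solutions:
 u(z) = C1 + 3*cos(z)


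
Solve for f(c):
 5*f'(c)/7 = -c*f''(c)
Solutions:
 f(c) = C1 + C2*c^(2/7)


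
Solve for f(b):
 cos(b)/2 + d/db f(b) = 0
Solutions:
 f(b) = C1 - sin(b)/2


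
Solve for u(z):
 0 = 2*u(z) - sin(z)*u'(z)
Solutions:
 u(z) = C1*(cos(z) - 1)/(cos(z) + 1)


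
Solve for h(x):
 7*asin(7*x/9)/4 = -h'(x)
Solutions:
 h(x) = C1 - 7*x*asin(7*x/9)/4 - sqrt(81 - 49*x^2)/4


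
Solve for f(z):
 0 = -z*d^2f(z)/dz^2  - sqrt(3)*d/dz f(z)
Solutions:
 f(z) = C1 + C2*z^(1 - sqrt(3))


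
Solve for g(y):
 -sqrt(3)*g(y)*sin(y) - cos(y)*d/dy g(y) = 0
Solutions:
 g(y) = C1*cos(y)^(sqrt(3))


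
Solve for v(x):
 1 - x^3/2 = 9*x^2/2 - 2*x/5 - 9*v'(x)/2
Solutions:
 v(x) = C1 + x^4/36 + x^3/3 - 2*x^2/45 - 2*x/9


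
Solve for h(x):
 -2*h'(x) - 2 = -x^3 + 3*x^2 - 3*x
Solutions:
 h(x) = C1 + x^4/8 - x^3/2 + 3*x^2/4 - x


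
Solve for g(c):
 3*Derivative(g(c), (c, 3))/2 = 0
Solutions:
 g(c) = C1 + C2*c + C3*c^2


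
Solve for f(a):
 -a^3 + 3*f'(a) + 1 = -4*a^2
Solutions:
 f(a) = C1 + a^4/12 - 4*a^3/9 - a/3


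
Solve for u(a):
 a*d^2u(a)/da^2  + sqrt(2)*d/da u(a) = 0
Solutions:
 u(a) = C1 + C2*a^(1 - sqrt(2))


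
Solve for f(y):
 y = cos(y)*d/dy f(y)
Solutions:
 f(y) = C1 + Integral(y/cos(y), y)


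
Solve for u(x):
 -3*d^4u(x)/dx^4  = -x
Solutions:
 u(x) = C1 + C2*x + C3*x^2 + C4*x^3 + x^5/360


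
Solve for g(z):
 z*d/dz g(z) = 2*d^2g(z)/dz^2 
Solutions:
 g(z) = C1 + C2*erfi(z/2)


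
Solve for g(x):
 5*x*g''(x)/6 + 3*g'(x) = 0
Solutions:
 g(x) = C1 + C2/x^(13/5)


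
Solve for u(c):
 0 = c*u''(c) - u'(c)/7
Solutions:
 u(c) = C1 + C2*c^(8/7)


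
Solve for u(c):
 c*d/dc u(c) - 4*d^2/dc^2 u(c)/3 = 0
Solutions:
 u(c) = C1 + C2*erfi(sqrt(6)*c/4)


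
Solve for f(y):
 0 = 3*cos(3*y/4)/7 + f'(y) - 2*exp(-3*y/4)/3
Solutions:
 f(y) = C1 - 4*sin(3*y/4)/7 - 8*exp(-3*y/4)/9


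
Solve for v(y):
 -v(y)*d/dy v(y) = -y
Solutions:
 v(y) = -sqrt(C1 + y^2)
 v(y) = sqrt(C1 + y^2)


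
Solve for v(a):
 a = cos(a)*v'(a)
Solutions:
 v(a) = C1 + Integral(a/cos(a), a)


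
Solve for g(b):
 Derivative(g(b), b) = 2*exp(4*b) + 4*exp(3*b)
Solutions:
 g(b) = C1 + exp(4*b)/2 + 4*exp(3*b)/3


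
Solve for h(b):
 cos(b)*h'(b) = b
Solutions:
 h(b) = C1 + Integral(b/cos(b), b)


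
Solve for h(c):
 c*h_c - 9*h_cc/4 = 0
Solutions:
 h(c) = C1 + C2*erfi(sqrt(2)*c/3)


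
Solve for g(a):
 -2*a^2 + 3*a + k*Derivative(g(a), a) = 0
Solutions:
 g(a) = C1 + 2*a^3/(3*k) - 3*a^2/(2*k)


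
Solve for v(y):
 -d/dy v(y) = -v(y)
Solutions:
 v(y) = C1*exp(y)


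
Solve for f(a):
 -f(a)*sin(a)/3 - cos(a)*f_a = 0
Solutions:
 f(a) = C1*cos(a)^(1/3)


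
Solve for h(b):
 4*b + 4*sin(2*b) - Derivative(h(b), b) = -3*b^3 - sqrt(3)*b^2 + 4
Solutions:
 h(b) = C1 + 3*b^4/4 + sqrt(3)*b^3/3 + 2*b^2 - 4*b - 2*cos(2*b)


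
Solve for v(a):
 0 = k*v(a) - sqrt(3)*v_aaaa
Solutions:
 v(a) = C1*exp(-3^(7/8)*a*k^(1/4)/3) + C2*exp(3^(7/8)*a*k^(1/4)/3) + C3*exp(-3^(7/8)*I*a*k^(1/4)/3) + C4*exp(3^(7/8)*I*a*k^(1/4)/3)


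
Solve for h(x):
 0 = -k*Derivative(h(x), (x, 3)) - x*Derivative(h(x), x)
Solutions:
 h(x) = C1 + Integral(C2*airyai(x*(-1/k)^(1/3)) + C3*airybi(x*(-1/k)^(1/3)), x)


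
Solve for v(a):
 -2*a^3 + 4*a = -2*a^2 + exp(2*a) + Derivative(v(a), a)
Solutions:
 v(a) = C1 - a^4/2 + 2*a^3/3 + 2*a^2 - exp(2*a)/2


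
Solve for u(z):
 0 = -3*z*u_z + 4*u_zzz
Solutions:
 u(z) = C1 + Integral(C2*airyai(6^(1/3)*z/2) + C3*airybi(6^(1/3)*z/2), z)


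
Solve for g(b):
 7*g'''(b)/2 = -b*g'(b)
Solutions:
 g(b) = C1 + Integral(C2*airyai(-2^(1/3)*7^(2/3)*b/7) + C3*airybi(-2^(1/3)*7^(2/3)*b/7), b)


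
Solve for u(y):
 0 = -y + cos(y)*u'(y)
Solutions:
 u(y) = C1 + Integral(y/cos(y), y)


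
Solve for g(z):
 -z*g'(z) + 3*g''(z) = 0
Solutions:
 g(z) = C1 + C2*erfi(sqrt(6)*z/6)


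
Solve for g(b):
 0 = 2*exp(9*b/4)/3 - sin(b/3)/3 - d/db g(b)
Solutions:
 g(b) = C1 + 8*exp(9*b/4)/27 + cos(b/3)


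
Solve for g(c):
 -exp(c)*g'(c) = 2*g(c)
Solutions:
 g(c) = C1*exp(2*exp(-c))


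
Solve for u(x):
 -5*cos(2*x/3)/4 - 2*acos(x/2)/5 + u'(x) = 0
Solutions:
 u(x) = C1 + 2*x*acos(x/2)/5 - 2*sqrt(4 - x^2)/5 + 15*sin(2*x/3)/8


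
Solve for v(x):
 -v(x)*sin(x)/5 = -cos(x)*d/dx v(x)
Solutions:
 v(x) = C1/cos(x)^(1/5)


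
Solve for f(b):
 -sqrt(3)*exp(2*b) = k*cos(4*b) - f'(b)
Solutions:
 f(b) = C1 + k*sin(4*b)/4 + sqrt(3)*exp(2*b)/2


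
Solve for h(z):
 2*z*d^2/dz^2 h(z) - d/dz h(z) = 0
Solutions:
 h(z) = C1 + C2*z^(3/2)


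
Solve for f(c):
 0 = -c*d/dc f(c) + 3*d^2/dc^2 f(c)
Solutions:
 f(c) = C1 + C2*erfi(sqrt(6)*c/6)


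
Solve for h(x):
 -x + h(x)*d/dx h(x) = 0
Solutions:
 h(x) = -sqrt(C1 + x^2)
 h(x) = sqrt(C1 + x^2)


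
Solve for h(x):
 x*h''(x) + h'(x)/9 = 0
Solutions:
 h(x) = C1 + C2*x^(8/9)


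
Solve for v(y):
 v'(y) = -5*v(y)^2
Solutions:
 v(y) = 1/(C1 + 5*y)


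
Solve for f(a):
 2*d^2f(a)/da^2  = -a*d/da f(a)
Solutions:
 f(a) = C1 + C2*erf(a/2)


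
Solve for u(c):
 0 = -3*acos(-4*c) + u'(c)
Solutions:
 u(c) = C1 + 3*c*acos(-4*c) + 3*sqrt(1 - 16*c^2)/4


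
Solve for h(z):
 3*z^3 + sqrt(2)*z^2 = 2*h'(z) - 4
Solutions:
 h(z) = C1 + 3*z^4/8 + sqrt(2)*z^3/6 + 2*z


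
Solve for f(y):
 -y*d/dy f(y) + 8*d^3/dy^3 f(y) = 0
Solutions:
 f(y) = C1 + Integral(C2*airyai(y/2) + C3*airybi(y/2), y)


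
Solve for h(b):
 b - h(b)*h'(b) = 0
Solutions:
 h(b) = -sqrt(C1 + b^2)
 h(b) = sqrt(C1 + b^2)


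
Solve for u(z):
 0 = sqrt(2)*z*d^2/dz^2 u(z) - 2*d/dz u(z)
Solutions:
 u(z) = C1 + C2*z^(1 + sqrt(2))


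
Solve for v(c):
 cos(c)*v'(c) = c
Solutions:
 v(c) = C1 + Integral(c/cos(c), c)


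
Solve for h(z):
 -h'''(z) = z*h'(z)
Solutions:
 h(z) = C1 + Integral(C2*airyai(-z) + C3*airybi(-z), z)


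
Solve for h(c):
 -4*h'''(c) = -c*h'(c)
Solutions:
 h(c) = C1 + Integral(C2*airyai(2^(1/3)*c/2) + C3*airybi(2^(1/3)*c/2), c)


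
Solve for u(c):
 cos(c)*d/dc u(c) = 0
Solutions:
 u(c) = C1


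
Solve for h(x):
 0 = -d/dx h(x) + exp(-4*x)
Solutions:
 h(x) = C1 - exp(-4*x)/4


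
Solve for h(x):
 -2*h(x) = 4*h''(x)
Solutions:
 h(x) = C1*sin(sqrt(2)*x/2) + C2*cos(sqrt(2)*x/2)


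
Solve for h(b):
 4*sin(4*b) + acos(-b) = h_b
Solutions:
 h(b) = C1 + b*acos(-b) + sqrt(1 - b^2) - cos(4*b)


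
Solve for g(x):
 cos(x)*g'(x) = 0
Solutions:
 g(x) = C1


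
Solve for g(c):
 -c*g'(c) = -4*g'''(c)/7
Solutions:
 g(c) = C1 + Integral(C2*airyai(14^(1/3)*c/2) + C3*airybi(14^(1/3)*c/2), c)


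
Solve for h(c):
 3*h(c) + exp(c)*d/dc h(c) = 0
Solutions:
 h(c) = C1*exp(3*exp(-c))


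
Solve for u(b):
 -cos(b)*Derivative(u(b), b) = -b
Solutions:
 u(b) = C1 + Integral(b/cos(b), b)


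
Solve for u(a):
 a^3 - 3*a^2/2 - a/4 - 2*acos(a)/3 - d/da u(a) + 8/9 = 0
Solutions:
 u(a) = C1 + a^4/4 - a^3/2 - a^2/8 - 2*a*acos(a)/3 + 8*a/9 + 2*sqrt(1 - a^2)/3


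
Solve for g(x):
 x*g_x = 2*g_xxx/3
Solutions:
 g(x) = C1 + Integral(C2*airyai(2^(2/3)*3^(1/3)*x/2) + C3*airybi(2^(2/3)*3^(1/3)*x/2), x)


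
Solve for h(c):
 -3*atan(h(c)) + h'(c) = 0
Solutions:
 Integral(1/atan(_y), (_y, h(c))) = C1 + 3*c


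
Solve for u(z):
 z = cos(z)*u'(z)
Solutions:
 u(z) = C1 + Integral(z/cos(z), z)


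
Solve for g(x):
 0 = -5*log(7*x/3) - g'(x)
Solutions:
 g(x) = C1 - 5*x*log(x) + x*log(243/16807) + 5*x


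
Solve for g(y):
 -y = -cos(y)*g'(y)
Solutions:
 g(y) = C1 + Integral(y/cos(y), y)


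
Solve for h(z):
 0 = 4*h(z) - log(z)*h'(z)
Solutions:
 h(z) = C1*exp(4*li(z))


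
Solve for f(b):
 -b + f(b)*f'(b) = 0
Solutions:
 f(b) = -sqrt(C1 + b^2)
 f(b) = sqrt(C1 + b^2)


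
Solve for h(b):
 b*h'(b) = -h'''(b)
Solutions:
 h(b) = C1 + Integral(C2*airyai(-b) + C3*airybi(-b), b)


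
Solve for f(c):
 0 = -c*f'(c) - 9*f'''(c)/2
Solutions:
 f(c) = C1 + Integral(C2*airyai(-6^(1/3)*c/3) + C3*airybi(-6^(1/3)*c/3), c)


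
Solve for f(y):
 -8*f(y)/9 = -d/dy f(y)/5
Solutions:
 f(y) = C1*exp(40*y/9)


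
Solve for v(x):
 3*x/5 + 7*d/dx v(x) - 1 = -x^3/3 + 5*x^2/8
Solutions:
 v(x) = C1 - x^4/84 + 5*x^3/168 - 3*x^2/70 + x/7


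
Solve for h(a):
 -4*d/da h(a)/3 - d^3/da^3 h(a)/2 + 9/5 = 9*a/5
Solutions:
 h(a) = C1 + C2*sin(2*sqrt(6)*a/3) + C3*cos(2*sqrt(6)*a/3) - 27*a^2/40 + 27*a/20


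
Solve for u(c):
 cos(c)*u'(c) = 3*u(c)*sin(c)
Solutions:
 u(c) = C1/cos(c)^3


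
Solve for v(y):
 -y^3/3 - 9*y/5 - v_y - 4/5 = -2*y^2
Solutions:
 v(y) = C1 - y^4/12 + 2*y^3/3 - 9*y^2/10 - 4*y/5


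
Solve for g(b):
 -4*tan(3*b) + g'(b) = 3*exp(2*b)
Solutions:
 g(b) = C1 + 3*exp(2*b)/2 - 4*log(cos(3*b))/3


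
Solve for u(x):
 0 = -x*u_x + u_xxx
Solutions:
 u(x) = C1 + Integral(C2*airyai(x) + C3*airybi(x), x)


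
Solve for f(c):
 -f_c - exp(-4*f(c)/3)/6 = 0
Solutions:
 f(c) = 3*log(-I*(C1 - 2*c/9)^(1/4))
 f(c) = 3*log(I*(C1 - 2*c/9)^(1/4))
 f(c) = 3*log(-(C1 - 2*c/9)^(1/4))
 f(c) = 3*log(C1 - 2*c/9)/4


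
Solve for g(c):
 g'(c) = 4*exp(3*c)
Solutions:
 g(c) = C1 + 4*exp(3*c)/3


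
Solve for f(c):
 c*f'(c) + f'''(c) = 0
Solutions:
 f(c) = C1 + Integral(C2*airyai(-c) + C3*airybi(-c), c)


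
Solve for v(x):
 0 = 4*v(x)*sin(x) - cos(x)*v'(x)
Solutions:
 v(x) = C1/cos(x)^4


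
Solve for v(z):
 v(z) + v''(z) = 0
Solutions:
 v(z) = C1*sin(z) + C2*cos(z)


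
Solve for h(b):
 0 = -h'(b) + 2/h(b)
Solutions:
 h(b) = -sqrt(C1 + 4*b)
 h(b) = sqrt(C1 + 4*b)


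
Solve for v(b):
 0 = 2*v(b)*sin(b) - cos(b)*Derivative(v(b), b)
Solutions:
 v(b) = C1/cos(b)^2


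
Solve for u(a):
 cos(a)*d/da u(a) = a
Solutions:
 u(a) = C1 + Integral(a/cos(a), a)


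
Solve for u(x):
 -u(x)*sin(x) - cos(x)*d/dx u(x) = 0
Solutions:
 u(x) = C1*cos(x)


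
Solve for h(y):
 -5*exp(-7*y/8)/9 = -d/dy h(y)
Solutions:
 h(y) = C1 - 40*exp(-7*y/8)/63


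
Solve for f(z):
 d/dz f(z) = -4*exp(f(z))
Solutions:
 f(z) = log(1/(C1 + 4*z))


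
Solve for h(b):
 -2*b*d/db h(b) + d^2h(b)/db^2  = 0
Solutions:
 h(b) = C1 + C2*erfi(b)


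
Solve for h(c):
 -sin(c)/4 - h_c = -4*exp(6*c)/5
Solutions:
 h(c) = C1 + 2*exp(6*c)/15 + cos(c)/4


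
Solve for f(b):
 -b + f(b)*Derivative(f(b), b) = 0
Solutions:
 f(b) = -sqrt(C1 + b^2)
 f(b) = sqrt(C1 + b^2)


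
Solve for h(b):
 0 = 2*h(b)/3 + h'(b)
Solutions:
 h(b) = C1*exp(-2*b/3)


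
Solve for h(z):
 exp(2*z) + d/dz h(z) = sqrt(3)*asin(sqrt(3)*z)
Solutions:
 h(z) = C1 + sqrt(3)*(z*asin(sqrt(3)*z) + sqrt(3)*sqrt(1 - 3*z^2)/3) - exp(2*z)/2


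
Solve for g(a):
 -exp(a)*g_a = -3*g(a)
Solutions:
 g(a) = C1*exp(-3*exp(-a))


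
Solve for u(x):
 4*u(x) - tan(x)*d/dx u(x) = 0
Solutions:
 u(x) = C1*sin(x)^4


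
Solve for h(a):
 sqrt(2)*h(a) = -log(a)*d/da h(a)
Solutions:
 h(a) = C1*exp(-sqrt(2)*li(a))


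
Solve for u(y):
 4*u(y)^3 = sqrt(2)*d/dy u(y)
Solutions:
 u(y) = -sqrt(2)*sqrt(-1/(C1 + 2*sqrt(2)*y))/2
 u(y) = sqrt(2)*sqrt(-1/(C1 + 2*sqrt(2)*y))/2


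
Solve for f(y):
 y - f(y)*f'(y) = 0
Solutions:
 f(y) = -sqrt(C1 + y^2)
 f(y) = sqrt(C1 + y^2)


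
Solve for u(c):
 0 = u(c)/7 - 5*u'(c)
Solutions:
 u(c) = C1*exp(c/35)


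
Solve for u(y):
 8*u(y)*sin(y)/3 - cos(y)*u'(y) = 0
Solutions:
 u(y) = C1/cos(y)^(8/3)


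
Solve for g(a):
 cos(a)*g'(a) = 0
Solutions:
 g(a) = C1


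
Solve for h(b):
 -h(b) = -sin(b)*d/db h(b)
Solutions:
 h(b) = C1*sqrt(cos(b) - 1)/sqrt(cos(b) + 1)


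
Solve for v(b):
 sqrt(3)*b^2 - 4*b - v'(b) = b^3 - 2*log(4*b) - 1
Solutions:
 v(b) = C1 - b^4/4 + sqrt(3)*b^3/3 - 2*b^2 + 2*b*log(b) - b + b*log(16)


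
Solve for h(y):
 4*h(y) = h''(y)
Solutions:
 h(y) = C1*exp(-2*y) + C2*exp(2*y)


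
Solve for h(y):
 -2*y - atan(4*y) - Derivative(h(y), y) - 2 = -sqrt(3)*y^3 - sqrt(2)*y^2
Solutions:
 h(y) = C1 + sqrt(3)*y^4/4 + sqrt(2)*y^3/3 - y^2 - y*atan(4*y) - 2*y + log(16*y^2 + 1)/8


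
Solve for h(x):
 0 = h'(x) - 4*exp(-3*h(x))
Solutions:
 h(x) = log(C1 + 12*x)/3
 h(x) = log((-3^(1/3) - 3^(5/6)*I)*(C1 + 4*x)^(1/3)/2)
 h(x) = log((-3^(1/3) + 3^(5/6)*I)*(C1 + 4*x)^(1/3)/2)


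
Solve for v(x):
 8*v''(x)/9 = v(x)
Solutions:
 v(x) = C1*exp(-3*sqrt(2)*x/4) + C2*exp(3*sqrt(2)*x/4)


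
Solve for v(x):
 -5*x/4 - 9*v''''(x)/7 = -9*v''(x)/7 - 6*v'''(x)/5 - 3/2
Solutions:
 v(x) = C1 + C2*x + C3*exp(x*(7 - sqrt(274))/15) + C4*exp(x*(7 + sqrt(274))/15) + 35*x^3/216 - 28*x^2/27


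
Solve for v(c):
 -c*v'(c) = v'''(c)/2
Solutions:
 v(c) = C1 + Integral(C2*airyai(-2^(1/3)*c) + C3*airybi(-2^(1/3)*c), c)


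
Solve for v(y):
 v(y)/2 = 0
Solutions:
 v(y) = 0


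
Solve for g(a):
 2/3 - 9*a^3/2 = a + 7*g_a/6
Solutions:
 g(a) = C1 - 27*a^4/28 - 3*a^2/7 + 4*a/7


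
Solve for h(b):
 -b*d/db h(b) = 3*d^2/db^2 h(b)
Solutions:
 h(b) = C1 + C2*erf(sqrt(6)*b/6)


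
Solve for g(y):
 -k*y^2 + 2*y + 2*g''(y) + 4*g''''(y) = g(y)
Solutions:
 g(y) = C1*exp(-y*sqrt(-1 + sqrt(5))/2) + C2*exp(y*sqrt(-1 + sqrt(5))/2) + C3*sin(y*sqrt(1 + sqrt(5))/2) + C4*cos(y*sqrt(1 + sqrt(5))/2) - k*y^2 - 4*k + 2*y


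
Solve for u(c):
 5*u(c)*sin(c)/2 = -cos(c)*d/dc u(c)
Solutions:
 u(c) = C1*cos(c)^(5/2)


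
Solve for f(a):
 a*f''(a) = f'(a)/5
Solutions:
 f(a) = C1 + C2*a^(6/5)


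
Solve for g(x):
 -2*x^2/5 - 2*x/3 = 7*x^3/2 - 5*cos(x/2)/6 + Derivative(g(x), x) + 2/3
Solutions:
 g(x) = C1 - 7*x^4/8 - 2*x^3/15 - x^2/3 - 2*x/3 + 5*sin(x/2)/3


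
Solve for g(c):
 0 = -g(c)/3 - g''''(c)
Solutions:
 g(c) = (C1*sin(sqrt(2)*3^(3/4)*c/6) + C2*cos(sqrt(2)*3^(3/4)*c/6))*exp(-sqrt(2)*3^(3/4)*c/6) + (C3*sin(sqrt(2)*3^(3/4)*c/6) + C4*cos(sqrt(2)*3^(3/4)*c/6))*exp(sqrt(2)*3^(3/4)*c/6)


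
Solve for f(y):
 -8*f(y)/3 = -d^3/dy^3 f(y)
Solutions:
 f(y) = C3*exp(2*3^(2/3)*y/3) + (C1*sin(3^(1/6)*y) + C2*cos(3^(1/6)*y))*exp(-3^(2/3)*y/3)


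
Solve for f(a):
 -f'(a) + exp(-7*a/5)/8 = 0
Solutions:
 f(a) = C1 - 5*exp(-7*a/5)/56


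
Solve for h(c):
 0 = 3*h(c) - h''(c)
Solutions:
 h(c) = C1*exp(-sqrt(3)*c) + C2*exp(sqrt(3)*c)


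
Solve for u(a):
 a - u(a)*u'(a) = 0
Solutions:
 u(a) = -sqrt(C1 + a^2)
 u(a) = sqrt(C1 + a^2)


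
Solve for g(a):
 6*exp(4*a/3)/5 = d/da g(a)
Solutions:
 g(a) = C1 + 9*exp(4*a/3)/10


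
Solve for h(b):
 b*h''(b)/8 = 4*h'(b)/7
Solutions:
 h(b) = C1 + C2*b^(39/7)


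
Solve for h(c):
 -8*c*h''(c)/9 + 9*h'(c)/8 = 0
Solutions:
 h(c) = C1 + C2*c^(145/64)


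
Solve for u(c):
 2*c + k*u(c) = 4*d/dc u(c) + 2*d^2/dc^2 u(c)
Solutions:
 u(c) = C1*exp(-c*(sqrt(2)*sqrt(k + 2)/2 + 1)) + C2*exp(c*(sqrt(2)*sqrt(k + 2)/2 - 1)) - 2*c/k - 8/k^2


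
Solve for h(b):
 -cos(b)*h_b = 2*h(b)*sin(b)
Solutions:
 h(b) = C1*cos(b)^2


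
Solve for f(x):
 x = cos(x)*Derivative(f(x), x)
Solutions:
 f(x) = C1 + Integral(x/cos(x), x)


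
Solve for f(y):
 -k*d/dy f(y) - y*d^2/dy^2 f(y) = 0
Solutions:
 f(y) = C1 + y^(1 - re(k))*(C2*sin(log(y)*Abs(im(k))) + C3*cos(log(y)*im(k)))


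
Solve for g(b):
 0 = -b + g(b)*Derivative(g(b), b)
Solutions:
 g(b) = -sqrt(C1 + b^2)
 g(b) = sqrt(C1 + b^2)


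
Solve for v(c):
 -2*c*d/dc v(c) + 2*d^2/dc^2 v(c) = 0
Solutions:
 v(c) = C1 + C2*erfi(sqrt(2)*c/2)


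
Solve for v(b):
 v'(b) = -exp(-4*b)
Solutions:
 v(b) = C1 + exp(-4*b)/4


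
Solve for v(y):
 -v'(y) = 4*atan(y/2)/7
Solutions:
 v(y) = C1 - 4*y*atan(y/2)/7 + 4*log(y^2 + 4)/7


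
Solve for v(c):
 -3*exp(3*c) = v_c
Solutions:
 v(c) = C1 - exp(3*c)


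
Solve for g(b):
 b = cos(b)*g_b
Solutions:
 g(b) = C1 + Integral(b/cos(b), b)


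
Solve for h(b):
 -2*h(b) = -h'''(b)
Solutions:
 h(b) = C3*exp(2^(1/3)*b) + (C1*sin(2^(1/3)*sqrt(3)*b/2) + C2*cos(2^(1/3)*sqrt(3)*b/2))*exp(-2^(1/3)*b/2)


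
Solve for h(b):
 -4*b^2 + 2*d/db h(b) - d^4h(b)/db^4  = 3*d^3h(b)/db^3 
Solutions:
 h(b) = C1 + 2*b^3/3 + 6*b + (C2 + C3*exp(-sqrt(3)*b) + C4*exp(sqrt(3)*b))*exp(-b)


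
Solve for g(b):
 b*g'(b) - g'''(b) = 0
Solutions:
 g(b) = C1 + Integral(C2*airyai(b) + C3*airybi(b), b)


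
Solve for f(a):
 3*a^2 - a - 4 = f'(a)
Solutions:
 f(a) = C1 + a^3 - a^2/2 - 4*a


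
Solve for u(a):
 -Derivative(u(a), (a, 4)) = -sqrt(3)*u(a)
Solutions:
 u(a) = C1*exp(-3^(1/8)*a) + C2*exp(3^(1/8)*a) + C3*sin(3^(1/8)*a) + C4*cos(3^(1/8)*a)


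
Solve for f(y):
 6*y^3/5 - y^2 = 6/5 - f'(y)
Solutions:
 f(y) = C1 - 3*y^4/10 + y^3/3 + 6*y/5


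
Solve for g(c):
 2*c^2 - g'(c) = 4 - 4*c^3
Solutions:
 g(c) = C1 + c^4 + 2*c^3/3 - 4*c


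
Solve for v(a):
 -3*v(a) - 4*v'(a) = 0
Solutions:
 v(a) = C1*exp(-3*a/4)


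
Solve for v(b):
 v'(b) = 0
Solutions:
 v(b) = C1


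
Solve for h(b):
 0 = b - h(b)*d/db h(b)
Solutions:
 h(b) = -sqrt(C1 + b^2)
 h(b) = sqrt(C1 + b^2)


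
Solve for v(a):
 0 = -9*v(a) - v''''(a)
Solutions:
 v(a) = (C1*sin(sqrt(6)*a/2) + C2*cos(sqrt(6)*a/2))*exp(-sqrt(6)*a/2) + (C3*sin(sqrt(6)*a/2) + C4*cos(sqrt(6)*a/2))*exp(sqrt(6)*a/2)


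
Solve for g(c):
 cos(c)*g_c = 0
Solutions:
 g(c) = C1


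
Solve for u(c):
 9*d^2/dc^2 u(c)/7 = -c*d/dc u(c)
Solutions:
 u(c) = C1 + C2*erf(sqrt(14)*c/6)


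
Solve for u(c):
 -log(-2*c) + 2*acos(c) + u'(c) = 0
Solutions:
 u(c) = C1 + c*log(-c) - 2*c*acos(c) - c + c*log(2) + 2*sqrt(1 - c^2)


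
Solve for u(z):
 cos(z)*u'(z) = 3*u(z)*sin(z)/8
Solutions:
 u(z) = C1/cos(z)^(3/8)


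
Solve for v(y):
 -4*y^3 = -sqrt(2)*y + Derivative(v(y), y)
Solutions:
 v(y) = C1 - y^4 + sqrt(2)*y^2/2


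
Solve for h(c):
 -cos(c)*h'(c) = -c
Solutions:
 h(c) = C1 + Integral(c/cos(c), c)


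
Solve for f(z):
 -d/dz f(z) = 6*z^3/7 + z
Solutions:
 f(z) = C1 - 3*z^4/14 - z^2/2


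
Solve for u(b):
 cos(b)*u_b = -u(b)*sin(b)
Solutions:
 u(b) = C1*cos(b)


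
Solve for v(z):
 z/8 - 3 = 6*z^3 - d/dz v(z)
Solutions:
 v(z) = C1 + 3*z^4/2 - z^2/16 + 3*z


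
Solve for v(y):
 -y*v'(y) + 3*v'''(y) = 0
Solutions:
 v(y) = C1 + Integral(C2*airyai(3^(2/3)*y/3) + C3*airybi(3^(2/3)*y/3), y)


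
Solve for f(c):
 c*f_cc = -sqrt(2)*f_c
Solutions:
 f(c) = C1 + C2*c^(1 - sqrt(2))
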